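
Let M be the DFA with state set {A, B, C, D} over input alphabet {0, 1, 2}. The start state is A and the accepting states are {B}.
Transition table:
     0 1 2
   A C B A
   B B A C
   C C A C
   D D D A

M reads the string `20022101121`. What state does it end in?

A --2--> A
A --0--> C
C --0--> C
C --2--> C
C --2--> C
C --1--> A
A --0--> C
C --1--> A
A --1--> B
B --2--> C
C --1--> A

A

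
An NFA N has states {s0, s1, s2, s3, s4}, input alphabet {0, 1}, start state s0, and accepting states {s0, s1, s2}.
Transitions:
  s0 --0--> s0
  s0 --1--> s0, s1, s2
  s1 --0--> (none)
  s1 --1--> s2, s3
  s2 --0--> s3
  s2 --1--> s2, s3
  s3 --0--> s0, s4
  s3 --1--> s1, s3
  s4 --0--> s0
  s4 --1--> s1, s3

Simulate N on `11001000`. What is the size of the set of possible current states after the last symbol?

Start: {s0}
read 1: {s0, s1, s2}
read 1: {s0, s1, s2, s3}
read 0: {s0, s3, s4}
read 0: {s0, s4}
read 1: {s0, s1, s2, s3}
read 0: {s0, s3, s4}
read 0: {s0, s4}
read 0: {s0}
Final reachable set {s0} has 1 state.

1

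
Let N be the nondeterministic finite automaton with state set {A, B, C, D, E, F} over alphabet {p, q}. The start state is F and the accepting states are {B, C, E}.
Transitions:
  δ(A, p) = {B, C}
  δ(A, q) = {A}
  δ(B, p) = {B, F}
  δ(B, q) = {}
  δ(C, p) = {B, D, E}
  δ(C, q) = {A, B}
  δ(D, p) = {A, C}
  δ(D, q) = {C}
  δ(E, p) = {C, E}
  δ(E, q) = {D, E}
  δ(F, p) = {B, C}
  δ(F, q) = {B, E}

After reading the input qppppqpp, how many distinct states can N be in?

6

Start: {F}
read q: {B, E}
read p: {B, C, E, F}
read p: {B, C, D, E, F}
read p: {A, B, C, D, E, F}
read p: {A, B, C, D, E, F}
read q: {A, B, C, D, E}
read p: {A, B, C, D, E, F}
read p: {A, B, C, D, E, F}
Final reachable set {A, B, C, D, E, F} has 6 states.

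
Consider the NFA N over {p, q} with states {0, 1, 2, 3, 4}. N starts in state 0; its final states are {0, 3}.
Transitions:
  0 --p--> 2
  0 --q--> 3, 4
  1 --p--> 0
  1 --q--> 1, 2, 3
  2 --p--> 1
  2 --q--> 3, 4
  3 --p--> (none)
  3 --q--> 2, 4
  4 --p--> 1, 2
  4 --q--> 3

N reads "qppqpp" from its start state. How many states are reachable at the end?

Start: {0}
read q: {3, 4}
read p: {1, 2}
read p: {0, 1}
read q: {1, 2, 3, 4}
read p: {0, 1, 2}
read p: {0, 1, 2}
Final reachable set {0, 1, 2} has 3 states.

3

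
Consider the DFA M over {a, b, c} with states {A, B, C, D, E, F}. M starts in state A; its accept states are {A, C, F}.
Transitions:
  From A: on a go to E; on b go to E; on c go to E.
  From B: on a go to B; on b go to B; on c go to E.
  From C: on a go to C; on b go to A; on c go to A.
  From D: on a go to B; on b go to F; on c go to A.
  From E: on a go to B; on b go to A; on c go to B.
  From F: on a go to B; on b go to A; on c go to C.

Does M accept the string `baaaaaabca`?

A --b--> E
E --a--> B
B --a--> B
B --a--> B
B --a--> B
B --a--> B
B --a--> B
B --b--> B
B --c--> E
E --a--> B
End in state B, which is not an accepting state.

rejected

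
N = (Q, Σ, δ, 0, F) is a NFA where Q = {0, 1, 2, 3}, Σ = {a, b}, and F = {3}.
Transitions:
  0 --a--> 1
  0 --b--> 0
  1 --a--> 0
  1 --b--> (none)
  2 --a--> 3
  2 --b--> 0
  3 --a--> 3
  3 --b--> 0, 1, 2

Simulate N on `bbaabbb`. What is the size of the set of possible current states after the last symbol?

1

Start: {0}
read b: {0}
read b: {0}
read a: {1}
read a: {0}
read b: {0}
read b: {0}
read b: {0}
Final reachable set {0} has 1 state.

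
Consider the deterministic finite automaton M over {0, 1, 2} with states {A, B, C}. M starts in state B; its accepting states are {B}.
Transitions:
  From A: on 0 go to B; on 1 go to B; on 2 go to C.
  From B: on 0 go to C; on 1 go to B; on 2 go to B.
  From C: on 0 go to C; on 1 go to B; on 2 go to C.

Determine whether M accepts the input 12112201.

B --1--> B
B --2--> B
B --1--> B
B --1--> B
B --2--> B
B --2--> B
B --0--> C
C --1--> B
End in state B, which is an accepting state.

accepted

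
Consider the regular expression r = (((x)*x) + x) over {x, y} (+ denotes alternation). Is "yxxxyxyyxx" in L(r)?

Neither ((x)*x) nor x matches yxxxyxyyxx.

no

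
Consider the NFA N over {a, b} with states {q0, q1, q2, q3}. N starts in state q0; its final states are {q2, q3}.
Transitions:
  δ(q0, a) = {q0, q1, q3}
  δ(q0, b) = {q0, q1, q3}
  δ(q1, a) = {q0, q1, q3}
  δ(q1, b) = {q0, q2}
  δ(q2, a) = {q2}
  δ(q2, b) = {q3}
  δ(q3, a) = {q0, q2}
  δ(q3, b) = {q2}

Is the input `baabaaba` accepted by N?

accepted

Start: {q0}
read b: {q0, q1, q3}
read a: {q0, q1, q2, q3}
read a: {q0, q1, q2, q3}
read b: {q0, q1, q2, q3}
read a: {q0, q1, q2, q3}
read a: {q0, q1, q2, q3}
read b: {q0, q1, q2, q3}
read a: {q0, q1, q2, q3}
Reachable ∩ accepting = {q2, q3} — nonempty.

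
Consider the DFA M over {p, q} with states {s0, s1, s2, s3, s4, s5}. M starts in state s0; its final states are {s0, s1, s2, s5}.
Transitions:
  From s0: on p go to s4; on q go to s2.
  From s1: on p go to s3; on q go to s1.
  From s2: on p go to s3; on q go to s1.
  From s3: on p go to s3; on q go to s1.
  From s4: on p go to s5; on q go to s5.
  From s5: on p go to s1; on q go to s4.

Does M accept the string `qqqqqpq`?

s0 --q--> s2
s2 --q--> s1
s1 --q--> s1
s1 --q--> s1
s1 --q--> s1
s1 --p--> s3
s3 --q--> s1
End in state s1, which is an accepting state.

accepted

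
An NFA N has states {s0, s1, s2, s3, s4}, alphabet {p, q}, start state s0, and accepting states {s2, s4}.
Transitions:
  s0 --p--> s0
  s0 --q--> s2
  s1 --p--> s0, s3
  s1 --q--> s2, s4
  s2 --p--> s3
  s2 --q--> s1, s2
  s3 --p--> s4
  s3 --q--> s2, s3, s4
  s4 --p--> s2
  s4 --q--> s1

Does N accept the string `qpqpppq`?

Start: {s0}
read q: {s2}
read p: {s3}
read q: {s2, s3, s4}
read p: {s2, s3, s4}
read p: {s2, s3, s4}
read p: {s2, s3, s4}
read q: {s1, s2, s3, s4}
Reachable ∩ accepting = {s2, s4} — nonempty.

accepted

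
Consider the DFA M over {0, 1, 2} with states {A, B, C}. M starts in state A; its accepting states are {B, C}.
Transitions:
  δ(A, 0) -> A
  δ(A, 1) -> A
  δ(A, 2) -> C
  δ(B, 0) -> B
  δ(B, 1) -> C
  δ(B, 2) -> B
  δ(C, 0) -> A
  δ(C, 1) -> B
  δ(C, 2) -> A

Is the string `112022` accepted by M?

A --1--> A
A --1--> A
A --2--> C
C --0--> A
A --2--> C
C --2--> A
End in state A, which is not an accepting state.

rejected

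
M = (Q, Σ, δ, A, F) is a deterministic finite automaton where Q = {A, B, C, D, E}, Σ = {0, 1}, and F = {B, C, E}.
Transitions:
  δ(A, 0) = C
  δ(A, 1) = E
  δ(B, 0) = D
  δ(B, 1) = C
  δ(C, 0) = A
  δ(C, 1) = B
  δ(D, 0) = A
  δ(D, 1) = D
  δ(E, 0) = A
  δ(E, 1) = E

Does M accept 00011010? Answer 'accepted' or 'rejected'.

rejected

A --0--> C
C --0--> A
A --0--> C
C --1--> B
B --1--> C
C --0--> A
A --1--> E
E --0--> A
End in state A, which is not an accepting state.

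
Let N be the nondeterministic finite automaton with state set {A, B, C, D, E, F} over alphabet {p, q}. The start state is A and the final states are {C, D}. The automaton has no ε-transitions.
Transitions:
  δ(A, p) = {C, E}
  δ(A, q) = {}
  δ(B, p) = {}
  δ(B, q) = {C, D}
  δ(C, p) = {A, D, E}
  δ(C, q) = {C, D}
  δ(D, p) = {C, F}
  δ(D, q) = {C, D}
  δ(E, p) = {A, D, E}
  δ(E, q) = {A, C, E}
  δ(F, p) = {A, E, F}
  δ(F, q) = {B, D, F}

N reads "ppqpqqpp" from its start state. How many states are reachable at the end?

5

Start: {A}
read p: {C, E}
read p: {A, D, E}
read q: {A, C, D, E}
read p: {A, C, D, E, F}
read q: {A, B, C, D, E, F}
read q: {A, B, C, D, E, F}
read p: {A, C, D, E, F}
read p: {A, C, D, E, F}
Final reachable set {A, C, D, E, F} has 5 states.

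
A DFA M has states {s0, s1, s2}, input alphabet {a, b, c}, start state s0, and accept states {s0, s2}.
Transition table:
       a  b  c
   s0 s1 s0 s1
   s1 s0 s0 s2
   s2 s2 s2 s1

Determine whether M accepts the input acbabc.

s0 --a--> s1
s1 --c--> s2
s2 --b--> s2
s2 --a--> s2
s2 --b--> s2
s2 --c--> s1
End in state s1, which is not an accepting state.

rejected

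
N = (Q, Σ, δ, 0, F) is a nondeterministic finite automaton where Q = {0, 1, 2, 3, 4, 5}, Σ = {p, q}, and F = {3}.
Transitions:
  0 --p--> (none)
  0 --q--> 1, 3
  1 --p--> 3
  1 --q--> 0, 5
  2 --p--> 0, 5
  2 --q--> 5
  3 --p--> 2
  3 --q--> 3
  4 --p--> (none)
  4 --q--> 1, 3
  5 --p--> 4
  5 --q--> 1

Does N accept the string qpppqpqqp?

Start: {0}
read q: {1, 3}
read p: {2, 3}
read p: {0, 2, 5}
read p: {0, 4, 5}
read q: {1, 3}
read p: {2, 3}
read q: {3, 5}
read q: {1, 3}
read p: {2, 3}
Reachable ∩ accepting = {3} — nonempty.

accepted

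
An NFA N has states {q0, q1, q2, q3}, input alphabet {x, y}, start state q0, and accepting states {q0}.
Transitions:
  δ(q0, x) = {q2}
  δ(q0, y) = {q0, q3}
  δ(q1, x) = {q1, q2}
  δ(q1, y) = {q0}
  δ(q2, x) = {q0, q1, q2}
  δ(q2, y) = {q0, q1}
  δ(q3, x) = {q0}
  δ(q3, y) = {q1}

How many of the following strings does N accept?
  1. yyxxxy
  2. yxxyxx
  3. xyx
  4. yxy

3

yyxxxy: accepted
yxxyxx: accepted
xyx: rejected
yxy: accepted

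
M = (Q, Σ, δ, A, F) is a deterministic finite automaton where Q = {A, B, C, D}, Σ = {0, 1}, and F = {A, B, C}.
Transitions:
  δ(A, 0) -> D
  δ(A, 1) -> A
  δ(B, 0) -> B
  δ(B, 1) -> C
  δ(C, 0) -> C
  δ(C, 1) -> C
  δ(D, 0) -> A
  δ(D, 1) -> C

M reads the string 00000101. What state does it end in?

A --0--> D
D --0--> A
A --0--> D
D --0--> A
A --0--> D
D --1--> C
C --0--> C
C --1--> C

C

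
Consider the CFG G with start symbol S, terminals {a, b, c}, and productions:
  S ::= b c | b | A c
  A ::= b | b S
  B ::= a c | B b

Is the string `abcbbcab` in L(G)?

no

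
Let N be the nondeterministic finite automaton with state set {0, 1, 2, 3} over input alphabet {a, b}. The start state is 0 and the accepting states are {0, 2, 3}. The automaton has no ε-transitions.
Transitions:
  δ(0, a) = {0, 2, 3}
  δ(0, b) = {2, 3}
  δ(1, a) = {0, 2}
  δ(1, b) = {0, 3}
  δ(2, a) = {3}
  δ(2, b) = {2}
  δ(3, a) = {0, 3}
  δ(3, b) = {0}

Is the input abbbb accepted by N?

Start: {0}
read a: {0, 2, 3}
read b: {0, 2, 3}
read b: {0, 2, 3}
read b: {0, 2, 3}
read b: {0, 2, 3}
Reachable ∩ accepting = {0, 2, 3} — nonempty.

accepted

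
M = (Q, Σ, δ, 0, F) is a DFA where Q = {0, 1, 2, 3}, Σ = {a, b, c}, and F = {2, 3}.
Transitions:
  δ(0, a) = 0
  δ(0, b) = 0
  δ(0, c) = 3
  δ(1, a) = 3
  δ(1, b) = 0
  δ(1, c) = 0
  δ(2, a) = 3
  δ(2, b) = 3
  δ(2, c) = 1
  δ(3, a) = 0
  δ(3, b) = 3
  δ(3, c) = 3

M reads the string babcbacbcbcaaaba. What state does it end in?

0 --b--> 0
0 --a--> 0
0 --b--> 0
0 --c--> 3
3 --b--> 3
3 --a--> 0
0 --c--> 3
3 --b--> 3
3 --c--> 3
3 --b--> 3
3 --c--> 3
3 --a--> 0
0 --a--> 0
0 --a--> 0
0 --b--> 0
0 --a--> 0

0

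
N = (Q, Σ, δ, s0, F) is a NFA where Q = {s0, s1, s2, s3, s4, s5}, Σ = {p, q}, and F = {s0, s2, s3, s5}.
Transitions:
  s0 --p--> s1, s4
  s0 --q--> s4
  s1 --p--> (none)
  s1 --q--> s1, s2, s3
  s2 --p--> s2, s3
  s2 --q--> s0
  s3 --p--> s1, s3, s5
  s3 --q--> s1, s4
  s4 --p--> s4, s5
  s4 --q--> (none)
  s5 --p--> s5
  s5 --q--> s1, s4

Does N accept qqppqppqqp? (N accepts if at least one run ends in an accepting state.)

Start: {s0}
read q: {s4}
read q: {}
The reachable set is empty and stays empty for the remaining 8 symbols.
Reachable ∩ accepting = {} — empty.

rejected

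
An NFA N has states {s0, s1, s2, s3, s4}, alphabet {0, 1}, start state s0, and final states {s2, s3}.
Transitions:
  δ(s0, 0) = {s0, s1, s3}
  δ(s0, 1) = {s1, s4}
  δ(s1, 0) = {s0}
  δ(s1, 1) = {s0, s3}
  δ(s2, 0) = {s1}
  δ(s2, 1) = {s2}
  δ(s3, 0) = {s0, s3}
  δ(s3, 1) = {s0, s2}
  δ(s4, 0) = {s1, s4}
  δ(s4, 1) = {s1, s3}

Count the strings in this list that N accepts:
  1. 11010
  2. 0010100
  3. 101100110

11010: accepted
0010100: accepted
101100110: accepted

3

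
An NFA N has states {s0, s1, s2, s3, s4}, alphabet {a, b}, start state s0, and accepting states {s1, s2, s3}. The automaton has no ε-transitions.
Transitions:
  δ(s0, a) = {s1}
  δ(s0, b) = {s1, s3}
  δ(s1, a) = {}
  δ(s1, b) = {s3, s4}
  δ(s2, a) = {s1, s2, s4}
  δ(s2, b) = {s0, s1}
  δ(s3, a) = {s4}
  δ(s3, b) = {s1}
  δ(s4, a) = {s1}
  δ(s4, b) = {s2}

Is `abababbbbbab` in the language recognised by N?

Start: {s0}
read a: {s1}
read b: {s3, s4}
read a: {s1, s4}
read b: {s2, s3, s4}
read a: {s1, s2, s4}
read b: {s0, s1, s2, s3, s4}
read b: {s0, s1, s2, s3, s4}
read b: {s0, s1, s2, s3, s4}
read b: {s0, s1, s2, s3, s4}
read b: {s0, s1, s2, s3, s4}
read a: {s1, s2, s4}
read b: {s0, s1, s2, s3, s4}
Reachable ∩ accepting = {s1, s2, s3} — nonempty.

accepted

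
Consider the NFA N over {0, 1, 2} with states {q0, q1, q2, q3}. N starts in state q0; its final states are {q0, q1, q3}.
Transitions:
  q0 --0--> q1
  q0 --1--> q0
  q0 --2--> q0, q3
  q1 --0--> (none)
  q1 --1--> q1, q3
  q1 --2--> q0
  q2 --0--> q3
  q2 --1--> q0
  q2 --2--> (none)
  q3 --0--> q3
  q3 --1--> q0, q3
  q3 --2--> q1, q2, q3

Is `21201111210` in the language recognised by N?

accepted

Start: {q0}
read 2: {q0, q3}
read 1: {q0, q3}
read 2: {q0, q1, q2, q3}
read 0: {q1, q3}
read 1: {q0, q1, q3}
read 1: {q0, q1, q3}
read 1: {q0, q1, q3}
read 1: {q0, q1, q3}
read 2: {q0, q1, q2, q3}
read 1: {q0, q1, q3}
read 0: {q1, q3}
Reachable ∩ accepting = {q1, q3} — nonempty.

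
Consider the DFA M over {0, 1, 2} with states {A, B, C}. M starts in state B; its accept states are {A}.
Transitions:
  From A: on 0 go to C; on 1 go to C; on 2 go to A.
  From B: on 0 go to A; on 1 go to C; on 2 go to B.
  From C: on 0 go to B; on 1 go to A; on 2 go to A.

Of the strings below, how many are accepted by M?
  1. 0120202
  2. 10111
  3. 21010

1

0120202: accepted
10111: rejected
21010: rejected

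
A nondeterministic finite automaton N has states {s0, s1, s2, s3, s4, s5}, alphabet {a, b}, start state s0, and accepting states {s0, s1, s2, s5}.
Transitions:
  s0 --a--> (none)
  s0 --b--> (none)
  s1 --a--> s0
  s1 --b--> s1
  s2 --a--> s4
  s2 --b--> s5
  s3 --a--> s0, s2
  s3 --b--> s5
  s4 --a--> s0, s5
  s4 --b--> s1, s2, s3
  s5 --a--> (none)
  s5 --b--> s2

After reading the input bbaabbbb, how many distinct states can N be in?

Start: {s0}
read b: {}
The reachable set is empty and stays empty for the remaining 7 symbols.
Final reachable set {} has 0 states.

0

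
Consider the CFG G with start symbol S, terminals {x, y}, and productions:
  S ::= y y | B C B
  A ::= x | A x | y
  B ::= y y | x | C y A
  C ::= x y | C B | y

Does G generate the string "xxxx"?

no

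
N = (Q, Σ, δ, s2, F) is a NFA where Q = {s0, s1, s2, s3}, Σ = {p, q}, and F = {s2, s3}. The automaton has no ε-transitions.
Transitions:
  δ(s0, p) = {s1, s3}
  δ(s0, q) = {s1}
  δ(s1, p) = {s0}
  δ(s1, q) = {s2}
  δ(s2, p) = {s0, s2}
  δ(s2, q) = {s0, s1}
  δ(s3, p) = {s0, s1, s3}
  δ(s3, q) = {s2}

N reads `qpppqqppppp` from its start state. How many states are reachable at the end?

4

Start: {s2}
read q: {s0, s1}
read p: {s0, s1, s3}
read p: {s0, s1, s3}
read p: {s0, s1, s3}
read q: {s1, s2}
read q: {s0, s1, s2}
read p: {s0, s1, s2, s3}
read p: {s0, s1, s2, s3}
read p: {s0, s1, s2, s3}
read p: {s0, s1, s2, s3}
read p: {s0, s1, s2, s3}
Final reachable set {s0, s1, s2, s3} has 4 states.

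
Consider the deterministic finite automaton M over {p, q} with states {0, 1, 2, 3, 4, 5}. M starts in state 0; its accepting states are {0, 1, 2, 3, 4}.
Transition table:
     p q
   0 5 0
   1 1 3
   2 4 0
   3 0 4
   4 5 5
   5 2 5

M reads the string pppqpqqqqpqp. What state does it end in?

2

0 --p--> 5
5 --p--> 2
2 --p--> 4
4 --q--> 5
5 --p--> 2
2 --q--> 0
0 --q--> 0
0 --q--> 0
0 --q--> 0
0 --p--> 5
5 --q--> 5
5 --p--> 2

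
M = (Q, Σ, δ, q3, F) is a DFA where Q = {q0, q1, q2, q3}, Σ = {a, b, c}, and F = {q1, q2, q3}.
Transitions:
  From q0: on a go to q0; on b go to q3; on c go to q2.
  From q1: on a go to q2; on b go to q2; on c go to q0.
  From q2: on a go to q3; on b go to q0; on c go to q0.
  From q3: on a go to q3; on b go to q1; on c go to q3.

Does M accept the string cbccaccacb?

accepted

q3 --c--> q3
q3 --b--> q1
q1 --c--> q0
q0 --c--> q2
q2 --a--> q3
q3 --c--> q3
q3 --c--> q3
q3 --a--> q3
q3 --c--> q3
q3 --b--> q1
End in state q1, which is an accepting state.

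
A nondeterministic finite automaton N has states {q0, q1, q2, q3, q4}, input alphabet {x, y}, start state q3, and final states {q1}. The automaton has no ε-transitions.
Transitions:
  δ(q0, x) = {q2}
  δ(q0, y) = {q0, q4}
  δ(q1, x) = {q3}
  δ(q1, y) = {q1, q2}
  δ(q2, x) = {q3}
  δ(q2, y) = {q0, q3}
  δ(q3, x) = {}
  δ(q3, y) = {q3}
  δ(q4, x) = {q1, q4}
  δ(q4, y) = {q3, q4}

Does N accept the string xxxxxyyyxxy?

Start: {q3}
read x: {}
The reachable set is empty and stays empty for the remaining 10 symbols.
Reachable ∩ accepting = {} — empty.

rejected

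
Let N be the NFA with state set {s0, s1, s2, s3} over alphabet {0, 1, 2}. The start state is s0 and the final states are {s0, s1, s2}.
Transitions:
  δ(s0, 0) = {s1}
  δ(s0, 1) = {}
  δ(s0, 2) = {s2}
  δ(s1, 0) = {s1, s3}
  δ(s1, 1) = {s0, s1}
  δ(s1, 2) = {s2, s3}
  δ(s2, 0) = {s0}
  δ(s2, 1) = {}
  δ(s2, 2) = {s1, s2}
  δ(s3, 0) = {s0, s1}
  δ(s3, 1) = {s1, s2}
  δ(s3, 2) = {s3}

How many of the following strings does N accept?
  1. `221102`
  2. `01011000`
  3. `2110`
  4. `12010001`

`221102`: accepted
`01011000`: accepted
`2110`: rejected
`12010001`: rejected

2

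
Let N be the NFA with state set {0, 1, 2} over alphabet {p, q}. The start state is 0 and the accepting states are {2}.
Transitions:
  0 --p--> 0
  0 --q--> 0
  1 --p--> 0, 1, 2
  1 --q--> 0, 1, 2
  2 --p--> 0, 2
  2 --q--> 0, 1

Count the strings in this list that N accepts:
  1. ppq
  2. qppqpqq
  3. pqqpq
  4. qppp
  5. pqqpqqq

ppq: rejected
qppqpqq: rejected
pqqpq: rejected
qppp: rejected
pqqpqqq: rejected

0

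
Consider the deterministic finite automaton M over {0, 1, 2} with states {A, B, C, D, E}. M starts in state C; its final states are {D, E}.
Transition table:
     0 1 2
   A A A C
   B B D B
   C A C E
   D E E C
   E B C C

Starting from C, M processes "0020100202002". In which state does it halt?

C --0--> A
A --0--> A
A --2--> C
C --0--> A
A --1--> A
A --0--> A
A --0--> A
A --2--> C
C --0--> A
A --2--> C
C --0--> A
A --0--> A
A --2--> C

C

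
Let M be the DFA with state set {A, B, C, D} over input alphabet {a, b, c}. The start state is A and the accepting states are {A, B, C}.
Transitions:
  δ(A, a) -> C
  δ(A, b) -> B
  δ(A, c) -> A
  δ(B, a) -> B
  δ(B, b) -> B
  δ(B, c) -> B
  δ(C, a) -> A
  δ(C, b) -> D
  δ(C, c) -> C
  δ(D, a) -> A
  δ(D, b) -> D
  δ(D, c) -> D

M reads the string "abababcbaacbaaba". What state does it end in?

A --a--> C
C --b--> D
D --a--> A
A --b--> B
B --a--> B
B --b--> B
B --c--> B
B --b--> B
B --a--> B
B --a--> B
B --c--> B
B --b--> B
B --a--> B
B --a--> B
B --b--> B
B --a--> B

B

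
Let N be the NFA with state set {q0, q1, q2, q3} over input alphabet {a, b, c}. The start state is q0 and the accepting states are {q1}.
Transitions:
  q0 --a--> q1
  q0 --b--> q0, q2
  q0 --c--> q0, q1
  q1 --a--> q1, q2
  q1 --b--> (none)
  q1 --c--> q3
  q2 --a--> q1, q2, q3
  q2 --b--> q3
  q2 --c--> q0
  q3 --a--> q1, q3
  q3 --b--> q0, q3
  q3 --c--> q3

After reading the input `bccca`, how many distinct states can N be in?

3

Start: {q0}
read b: {q0, q2}
read c: {q0, q1}
read c: {q0, q1, q3}
read c: {q0, q1, q3}
read a: {q1, q2, q3}
Final reachable set {q1, q2, q3} has 3 states.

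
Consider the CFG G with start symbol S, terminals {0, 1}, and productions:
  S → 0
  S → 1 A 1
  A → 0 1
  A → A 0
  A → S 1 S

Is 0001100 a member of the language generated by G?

no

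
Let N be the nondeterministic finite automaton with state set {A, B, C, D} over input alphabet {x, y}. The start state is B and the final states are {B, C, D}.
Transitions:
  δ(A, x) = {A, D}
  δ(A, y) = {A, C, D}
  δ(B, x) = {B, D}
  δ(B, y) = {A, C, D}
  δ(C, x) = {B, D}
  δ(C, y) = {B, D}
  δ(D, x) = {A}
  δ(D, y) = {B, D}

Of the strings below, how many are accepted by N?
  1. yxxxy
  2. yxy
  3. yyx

yxxxy: accepted
yxy: accepted
yyx: accepted

3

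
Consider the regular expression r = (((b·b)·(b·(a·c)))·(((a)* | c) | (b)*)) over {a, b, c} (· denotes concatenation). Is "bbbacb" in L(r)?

Split as bbbac·b: ((b·b)·(b·(a·c))) matches bbbac and (((a)*|c)|(b)*) matches b.

yes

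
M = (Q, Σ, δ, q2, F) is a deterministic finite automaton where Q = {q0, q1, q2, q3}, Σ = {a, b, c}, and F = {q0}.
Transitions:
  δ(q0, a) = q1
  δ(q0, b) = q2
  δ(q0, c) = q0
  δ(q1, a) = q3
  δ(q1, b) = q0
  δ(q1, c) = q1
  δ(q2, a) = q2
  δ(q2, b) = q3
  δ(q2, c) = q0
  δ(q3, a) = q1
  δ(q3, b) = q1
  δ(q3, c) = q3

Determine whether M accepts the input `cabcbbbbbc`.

q2 --c--> q0
q0 --a--> q1
q1 --b--> q0
q0 --c--> q0
q0 --b--> q2
q2 --b--> q3
q3 --b--> q1
q1 --b--> q0
q0 --b--> q2
q2 --c--> q0
End in state q0, which is an accepting state.

accepted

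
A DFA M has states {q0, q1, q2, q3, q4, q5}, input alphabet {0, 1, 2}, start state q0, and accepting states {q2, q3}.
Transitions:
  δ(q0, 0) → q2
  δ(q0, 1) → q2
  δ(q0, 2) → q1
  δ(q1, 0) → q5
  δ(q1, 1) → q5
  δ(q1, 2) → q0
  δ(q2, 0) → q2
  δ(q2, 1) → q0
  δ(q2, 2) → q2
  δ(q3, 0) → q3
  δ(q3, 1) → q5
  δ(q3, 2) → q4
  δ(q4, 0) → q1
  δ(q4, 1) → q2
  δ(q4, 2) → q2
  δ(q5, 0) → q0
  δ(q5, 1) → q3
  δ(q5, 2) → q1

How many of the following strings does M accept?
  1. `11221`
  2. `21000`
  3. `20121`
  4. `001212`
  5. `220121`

`11221`: accepted
`21000`: accepted
`20121`: accepted
`001212`: rejected
`220121`: rejected

3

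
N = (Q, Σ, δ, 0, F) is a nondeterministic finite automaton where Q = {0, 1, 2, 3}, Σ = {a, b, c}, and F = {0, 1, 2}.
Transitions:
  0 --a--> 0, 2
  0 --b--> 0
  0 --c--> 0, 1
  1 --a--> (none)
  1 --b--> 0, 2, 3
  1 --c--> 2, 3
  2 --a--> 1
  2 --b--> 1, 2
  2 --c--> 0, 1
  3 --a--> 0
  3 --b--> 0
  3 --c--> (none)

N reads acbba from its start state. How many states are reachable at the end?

3

Start: {0}
read a: {0, 2}
read c: {0, 1}
read b: {0, 2, 3}
read b: {0, 1, 2}
read a: {0, 1, 2}
Final reachable set {0, 1, 2} has 3 states.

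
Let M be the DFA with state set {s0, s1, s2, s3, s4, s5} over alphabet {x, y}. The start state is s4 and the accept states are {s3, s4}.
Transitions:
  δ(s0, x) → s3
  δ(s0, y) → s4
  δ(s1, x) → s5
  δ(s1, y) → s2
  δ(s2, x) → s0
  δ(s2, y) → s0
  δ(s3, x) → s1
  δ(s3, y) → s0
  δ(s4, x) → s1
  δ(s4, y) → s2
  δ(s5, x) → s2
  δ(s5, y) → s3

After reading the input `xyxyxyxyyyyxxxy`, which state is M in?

s4 --x--> s1
s1 --y--> s2
s2 --x--> s0
s0 --y--> s4
s4 --x--> s1
s1 --y--> s2
s2 --x--> s0
s0 --y--> s4
s4 --y--> s2
s2 --y--> s0
s0 --y--> s4
s4 --x--> s1
s1 --x--> s5
s5 --x--> s2
s2 --y--> s0

s0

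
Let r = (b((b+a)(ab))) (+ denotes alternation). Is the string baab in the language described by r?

yes

Split as b·aab: b matches b and ((b+a)(ab)) matches aab.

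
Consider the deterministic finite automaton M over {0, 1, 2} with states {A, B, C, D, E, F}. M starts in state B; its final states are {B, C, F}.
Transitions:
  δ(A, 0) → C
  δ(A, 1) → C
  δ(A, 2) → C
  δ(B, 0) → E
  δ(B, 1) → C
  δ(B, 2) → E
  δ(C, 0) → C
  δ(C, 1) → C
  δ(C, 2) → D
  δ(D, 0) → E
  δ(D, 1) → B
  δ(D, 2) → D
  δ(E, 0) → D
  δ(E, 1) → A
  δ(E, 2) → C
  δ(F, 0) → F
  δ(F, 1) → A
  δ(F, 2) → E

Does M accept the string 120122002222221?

accepted

B --1--> C
C --2--> D
D --0--> E
E --1--> A
A --2--> C
C --2--> D
D --0--> E
E --0--> D
D --2--> D
D --2--> D
D --2--> D
D --2--> D
D --2--> D
D --2--> D
D --1--> B
End in state B, which is an accepting state.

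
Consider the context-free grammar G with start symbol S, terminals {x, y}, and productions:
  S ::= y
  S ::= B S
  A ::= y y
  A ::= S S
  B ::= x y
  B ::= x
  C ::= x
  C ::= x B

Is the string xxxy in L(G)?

S ⇒ BS ⇒ xS ⇒ xBS ⇒ xxS ⇒ xxBS ⇒ xxxS ⇒ xxxy

yes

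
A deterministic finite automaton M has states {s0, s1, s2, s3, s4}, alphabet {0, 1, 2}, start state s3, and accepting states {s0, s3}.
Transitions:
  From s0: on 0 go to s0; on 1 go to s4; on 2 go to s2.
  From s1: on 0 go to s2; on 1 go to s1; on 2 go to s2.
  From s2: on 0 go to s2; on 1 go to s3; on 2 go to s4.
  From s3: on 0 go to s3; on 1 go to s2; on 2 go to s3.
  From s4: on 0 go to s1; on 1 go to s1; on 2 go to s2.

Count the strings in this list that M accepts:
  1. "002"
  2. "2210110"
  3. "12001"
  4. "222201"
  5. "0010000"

"002": accepted
"2210110": rejected
"12001": accepted
"222201": rejected
"0010000": rejected

2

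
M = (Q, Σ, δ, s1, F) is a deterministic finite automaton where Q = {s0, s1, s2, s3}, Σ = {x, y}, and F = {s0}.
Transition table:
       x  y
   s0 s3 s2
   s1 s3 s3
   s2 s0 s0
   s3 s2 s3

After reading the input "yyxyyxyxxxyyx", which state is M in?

s1 --y--> s3
s3 --y--> s3
s3 --x--> s2
s2 --y--> s0
s0 --y--> s2
s2 --x--> s0
s0 --y--> s2
s2 --x--> s0
s0 --x--> s3
s3 --x--> s2
s2 --y--> s0
s0 --y--> s2
s2 --x--> s0

s0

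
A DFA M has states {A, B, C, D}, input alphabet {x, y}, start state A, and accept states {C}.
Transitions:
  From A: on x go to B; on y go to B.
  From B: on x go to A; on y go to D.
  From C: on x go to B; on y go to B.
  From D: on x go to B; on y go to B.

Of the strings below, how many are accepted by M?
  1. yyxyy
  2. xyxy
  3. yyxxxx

0

yyxyy: rejected
xyxy: rejected
yyxxxx: rejected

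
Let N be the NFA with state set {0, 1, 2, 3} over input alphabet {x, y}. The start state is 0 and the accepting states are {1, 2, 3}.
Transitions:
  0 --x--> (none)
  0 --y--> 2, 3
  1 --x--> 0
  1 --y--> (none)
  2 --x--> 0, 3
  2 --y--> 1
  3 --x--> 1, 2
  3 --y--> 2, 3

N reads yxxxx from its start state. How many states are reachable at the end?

4

Start: {0}
read y: {2, 3}
read x: {0, 1, 2, 3}
read x: {0, 1, 2, 3}
read x: {0, 1, 2, 3}
read x: {0, 1, 2, 3}
Final reachable set {0, 1, 2, 3} has 4 states.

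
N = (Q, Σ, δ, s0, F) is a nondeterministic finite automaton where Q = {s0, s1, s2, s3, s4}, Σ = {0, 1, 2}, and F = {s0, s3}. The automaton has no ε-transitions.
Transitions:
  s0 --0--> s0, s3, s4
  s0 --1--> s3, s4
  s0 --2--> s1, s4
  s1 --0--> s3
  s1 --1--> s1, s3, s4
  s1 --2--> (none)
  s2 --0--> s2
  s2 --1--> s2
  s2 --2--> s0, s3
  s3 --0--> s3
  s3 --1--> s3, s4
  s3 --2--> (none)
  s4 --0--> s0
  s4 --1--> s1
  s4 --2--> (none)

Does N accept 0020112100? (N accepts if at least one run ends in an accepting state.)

rejected

Start: {s0}
read 0: {s0, s3, s4}
read 0: {s0, s3, s4}
read 2: {s1, s4}
read 0: {s0, s3}
read 1: {s3, s4}
read 1: {s1, s3, s4}
read 2: {}
The reachable set is empty and stays empty for the remaining 3 symbols.
Reachable ∩ accepting = {} — empty.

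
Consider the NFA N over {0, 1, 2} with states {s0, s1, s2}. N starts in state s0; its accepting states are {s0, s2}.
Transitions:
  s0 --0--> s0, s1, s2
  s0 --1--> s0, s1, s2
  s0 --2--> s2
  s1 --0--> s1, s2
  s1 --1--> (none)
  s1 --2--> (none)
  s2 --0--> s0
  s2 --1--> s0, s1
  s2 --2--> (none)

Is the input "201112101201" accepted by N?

Start: {s0}
read 2: {s2}
read 0: {s0}
read 1: {s0, s1, s2}
read 1: {s0, s1, s2}
read 1: {s0, s1, s2}
read 2: {s2}
read 1: {s0, s1}
read 0: {s0, s1, s2}
read 1: {s0, s1, s2}
read 2: {s2}
read 0: {s0}
read 1: {s0, s1, s2}
Reachable ∩ accepting = {s0, s2} — nonempty.

accepted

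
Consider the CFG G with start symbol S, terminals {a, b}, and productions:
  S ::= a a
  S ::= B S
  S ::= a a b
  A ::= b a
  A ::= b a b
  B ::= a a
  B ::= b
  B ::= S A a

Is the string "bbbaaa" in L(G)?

no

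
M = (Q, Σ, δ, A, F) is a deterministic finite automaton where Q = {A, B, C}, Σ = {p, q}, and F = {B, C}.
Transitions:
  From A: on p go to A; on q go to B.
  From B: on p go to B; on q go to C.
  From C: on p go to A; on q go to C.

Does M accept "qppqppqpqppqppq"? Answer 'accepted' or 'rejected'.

A --q--> B
B --p--> B
B --p--> B
B --q--> C
C --p--> A
A --p--> A
A --q--> B
B --p--> B
B --q--> C
C --p--> A
A --p--> A
A --q--> B
B --p--> B
B --p--> B
B --q--> C
End in state C, which is an accepting state.

accepted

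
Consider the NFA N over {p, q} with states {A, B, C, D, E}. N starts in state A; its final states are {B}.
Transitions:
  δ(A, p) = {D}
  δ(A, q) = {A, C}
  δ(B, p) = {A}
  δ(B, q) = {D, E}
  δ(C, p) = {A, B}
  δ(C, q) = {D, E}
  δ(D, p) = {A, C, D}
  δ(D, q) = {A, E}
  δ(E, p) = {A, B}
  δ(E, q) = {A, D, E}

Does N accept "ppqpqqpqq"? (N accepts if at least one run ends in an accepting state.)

Start: {A}
read p: {D}
read p: {A, C, D}
read q: {A, C, D, E}
read p: {A, B, C, D}
read q: {A, C, D, E}
read q: {A, C, D, E}
read p: {A, B, C, D}
read q: {A, C, D, E}
read q: {A, C, D, E}
Reachable ∩ accepting = {} — empty.

rejected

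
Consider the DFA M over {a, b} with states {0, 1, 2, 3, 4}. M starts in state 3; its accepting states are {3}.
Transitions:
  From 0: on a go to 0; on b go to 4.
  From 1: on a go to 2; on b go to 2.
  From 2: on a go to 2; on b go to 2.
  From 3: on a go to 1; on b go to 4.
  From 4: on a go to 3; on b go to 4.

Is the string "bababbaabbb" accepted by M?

rejected

3 --b--> 4
4 --a--> 3
3 --b--> 4
4 --a--> 3
3 --b--> 4
4 --b--> 4
4 --a--> 3
3 --a--> 1
1 --b--> 2
2 --b--> 2
2 --b--> 2
End in state 2, which is not an accepting state.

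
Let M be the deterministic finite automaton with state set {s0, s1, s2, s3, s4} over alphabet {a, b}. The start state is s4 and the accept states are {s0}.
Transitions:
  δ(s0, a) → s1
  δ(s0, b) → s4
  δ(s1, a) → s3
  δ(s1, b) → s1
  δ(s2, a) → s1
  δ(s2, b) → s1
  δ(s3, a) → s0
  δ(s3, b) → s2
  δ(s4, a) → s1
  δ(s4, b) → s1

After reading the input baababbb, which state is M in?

s4 --b--> s1
s1 --a--> s3
s3 --a--> s0
s0 --b--> s4
s4 --a--> s1
s1 --b--> s1
s1 --b--> s1
s1 --b--> s1

s1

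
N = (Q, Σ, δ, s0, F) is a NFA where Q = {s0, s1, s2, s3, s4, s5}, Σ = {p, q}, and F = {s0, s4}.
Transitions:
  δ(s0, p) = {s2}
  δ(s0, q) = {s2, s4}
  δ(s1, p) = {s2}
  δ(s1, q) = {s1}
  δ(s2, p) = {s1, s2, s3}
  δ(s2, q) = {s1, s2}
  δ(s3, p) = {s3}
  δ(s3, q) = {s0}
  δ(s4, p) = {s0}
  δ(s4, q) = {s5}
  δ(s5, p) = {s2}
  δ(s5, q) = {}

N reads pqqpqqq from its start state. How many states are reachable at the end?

Start: {s0}
read p: {s2}
read q: {s1, s2}
read q: {s1, s2}
read p: {s1, s2, s3}
read q: {s0, s1, s2}
read q: {s1, s2, s4}
read q: {s1, s2, s5}
Final reachable set {s1, s2, s5} has 3 states.

3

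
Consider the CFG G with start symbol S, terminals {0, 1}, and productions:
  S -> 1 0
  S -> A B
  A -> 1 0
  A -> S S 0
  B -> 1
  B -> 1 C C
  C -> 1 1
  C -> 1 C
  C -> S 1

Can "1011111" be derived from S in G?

S ⇒ AB ⇒ 10B ⇒ 101CC ⇒ 10111C ⇒ 1011111

yes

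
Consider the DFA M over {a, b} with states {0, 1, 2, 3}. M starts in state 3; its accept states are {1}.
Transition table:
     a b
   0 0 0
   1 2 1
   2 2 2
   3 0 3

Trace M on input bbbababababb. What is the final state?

0

3 --b--> 3
3 --b--> 3
3 --b--> 3
3 --a--> 0
0 --b--> 0
0 --a--> 0
0 --b--> 0
0 --a--> 0
0 --b--> 0
0 --a--> 0
0 --b--> 0
0 --b--> 0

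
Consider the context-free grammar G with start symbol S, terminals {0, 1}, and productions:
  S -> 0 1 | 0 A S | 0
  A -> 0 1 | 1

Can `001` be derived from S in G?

no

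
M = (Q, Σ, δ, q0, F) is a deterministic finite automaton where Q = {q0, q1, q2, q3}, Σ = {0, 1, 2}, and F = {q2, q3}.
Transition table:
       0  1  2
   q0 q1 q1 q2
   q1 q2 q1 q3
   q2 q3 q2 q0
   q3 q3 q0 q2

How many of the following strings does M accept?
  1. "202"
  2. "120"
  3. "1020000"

3

"202": accepted
"120": accepted
"1020000": accepted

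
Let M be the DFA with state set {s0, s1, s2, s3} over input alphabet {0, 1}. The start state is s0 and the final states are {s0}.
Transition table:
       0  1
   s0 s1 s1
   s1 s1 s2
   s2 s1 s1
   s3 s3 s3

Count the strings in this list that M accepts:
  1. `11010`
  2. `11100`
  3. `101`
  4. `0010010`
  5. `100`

0

`11010`: rejected
`11100`: rejected
`101`: rejected
`0010010`: rejected
`100`: rejected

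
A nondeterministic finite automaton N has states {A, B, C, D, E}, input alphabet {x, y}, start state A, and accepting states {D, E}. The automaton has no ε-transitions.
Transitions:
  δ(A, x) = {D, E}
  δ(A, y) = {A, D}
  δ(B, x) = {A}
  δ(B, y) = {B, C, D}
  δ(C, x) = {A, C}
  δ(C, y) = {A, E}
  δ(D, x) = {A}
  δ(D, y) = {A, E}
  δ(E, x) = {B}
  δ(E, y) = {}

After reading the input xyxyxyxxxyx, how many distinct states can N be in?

Start: {A}
read x: {D, E}
read y: {A, E}
read x: {B, D, E}
read y: {A, B, C, D, E}
read x: {A, B, C, D, E}
read y: {A, B, C, D, E}
read x: {A, B, C, D, E}
read x: {A, B, C, D, E}
read x: {A, B, C, D, E}
read y: {A, B, C, D, E}
read x: {A, B, C, D, E}
Final reachable set {A, B, C, D, E} has 5 states.

5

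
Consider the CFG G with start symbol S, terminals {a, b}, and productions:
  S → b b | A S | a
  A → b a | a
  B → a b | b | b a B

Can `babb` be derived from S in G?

S ⇒ AS ⇒ baS ⇒ babb

yes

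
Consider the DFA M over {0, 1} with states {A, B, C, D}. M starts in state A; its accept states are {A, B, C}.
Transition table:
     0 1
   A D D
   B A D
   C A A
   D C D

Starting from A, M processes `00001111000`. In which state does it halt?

A --0--> D
D --0--> C
C --0--> A
A --0--> D
D --1--> D
D --1--> D
D --1--> D
D --1--> D
D --0--> C
C --0--> A
A --0--> D

D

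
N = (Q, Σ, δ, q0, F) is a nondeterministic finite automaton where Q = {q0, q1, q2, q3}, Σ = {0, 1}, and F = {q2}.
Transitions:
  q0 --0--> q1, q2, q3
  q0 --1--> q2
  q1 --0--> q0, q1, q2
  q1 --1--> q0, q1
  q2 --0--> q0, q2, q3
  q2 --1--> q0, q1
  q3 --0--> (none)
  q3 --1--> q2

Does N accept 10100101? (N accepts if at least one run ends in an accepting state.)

accepted

Start: {q0}
read 1: {q2}
read 0: {q0, q2, q3}
read 1: {q0, q1, q2}
read 0: {q0, q1, q2, q3}
read 0: {q0, q1, q2, q3}
read 1: {q0, q1, q2}
read 0: {q0, q1, q2, q3}
read 1: {q0, q1, q2}
Reachable ∩ accepting = {q2} — nonempty.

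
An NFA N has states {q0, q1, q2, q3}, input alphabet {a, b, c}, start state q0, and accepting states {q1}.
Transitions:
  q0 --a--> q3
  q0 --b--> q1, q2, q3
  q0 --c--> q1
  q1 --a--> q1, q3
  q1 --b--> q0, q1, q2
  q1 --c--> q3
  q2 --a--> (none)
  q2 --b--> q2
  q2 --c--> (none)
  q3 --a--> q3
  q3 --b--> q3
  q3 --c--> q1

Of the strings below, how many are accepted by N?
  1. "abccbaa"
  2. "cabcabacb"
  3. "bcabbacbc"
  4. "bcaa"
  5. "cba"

"abccbaa": rejected
"cabcabacb": accepted
"bcabbacbc": accepted
"bcaa": accepted
"cba": accepted

4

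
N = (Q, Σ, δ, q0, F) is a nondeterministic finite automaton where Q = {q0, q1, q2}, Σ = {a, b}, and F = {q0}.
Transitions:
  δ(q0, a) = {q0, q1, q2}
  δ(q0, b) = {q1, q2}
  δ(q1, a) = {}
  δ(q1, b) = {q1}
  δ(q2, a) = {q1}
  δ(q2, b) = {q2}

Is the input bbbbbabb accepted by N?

rejected

Start: {q0}
read b: {q1, q2}
read b: {q1, q2}
read b: {q1, q2}
read b: {q1, q2}
read b: {q1, q2}
read a: {q1}
read b: {q1}
read b: {q1}
Reachable ∩ accepting = {} — empty.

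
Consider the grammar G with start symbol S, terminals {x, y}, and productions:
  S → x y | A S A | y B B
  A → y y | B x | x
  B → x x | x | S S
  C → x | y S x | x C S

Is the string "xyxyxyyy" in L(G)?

no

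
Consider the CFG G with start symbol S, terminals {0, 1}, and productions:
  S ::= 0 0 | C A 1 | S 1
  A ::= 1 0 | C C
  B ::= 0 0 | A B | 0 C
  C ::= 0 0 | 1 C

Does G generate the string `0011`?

S ⇒ S1 ⇒ S11 ⇒ 0011

yes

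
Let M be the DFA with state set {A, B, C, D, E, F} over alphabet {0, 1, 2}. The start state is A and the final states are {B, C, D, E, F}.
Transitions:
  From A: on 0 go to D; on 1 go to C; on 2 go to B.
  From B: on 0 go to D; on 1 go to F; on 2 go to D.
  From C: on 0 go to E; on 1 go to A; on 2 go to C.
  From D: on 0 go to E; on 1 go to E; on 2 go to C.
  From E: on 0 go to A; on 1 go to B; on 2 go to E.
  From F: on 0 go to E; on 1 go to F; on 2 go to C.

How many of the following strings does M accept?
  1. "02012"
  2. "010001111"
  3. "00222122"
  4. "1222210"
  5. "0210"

5

"02012": accepted
"010001111": accepted
"00222122": accepted
"1222210": accepted
"0210": accepted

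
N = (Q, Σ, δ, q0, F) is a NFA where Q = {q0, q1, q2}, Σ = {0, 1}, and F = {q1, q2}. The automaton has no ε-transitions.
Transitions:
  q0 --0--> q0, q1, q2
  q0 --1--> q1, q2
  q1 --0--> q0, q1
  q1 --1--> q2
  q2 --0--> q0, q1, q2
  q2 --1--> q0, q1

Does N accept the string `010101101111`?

Start: {q0}
read 0: {q0, q1, q2}
read 1: {q0, q1, q2}
read 0: {q0, q1, q2}
read 1: {q0, q1, q2}
read 0: {q0, q1, q2}
read 1: {q0, q1, q2}
read 1: {q0, q1, q2}
read 0: {q0, q1, q2}
read 1: {q0, q1, q2}
read 1: {q0, q1, q2}
read 1: {q0, q1, q2}
read 1: {q0, q1, q2}
Reachable ∩ accepting = {q1, q2} — nonempty.

accepted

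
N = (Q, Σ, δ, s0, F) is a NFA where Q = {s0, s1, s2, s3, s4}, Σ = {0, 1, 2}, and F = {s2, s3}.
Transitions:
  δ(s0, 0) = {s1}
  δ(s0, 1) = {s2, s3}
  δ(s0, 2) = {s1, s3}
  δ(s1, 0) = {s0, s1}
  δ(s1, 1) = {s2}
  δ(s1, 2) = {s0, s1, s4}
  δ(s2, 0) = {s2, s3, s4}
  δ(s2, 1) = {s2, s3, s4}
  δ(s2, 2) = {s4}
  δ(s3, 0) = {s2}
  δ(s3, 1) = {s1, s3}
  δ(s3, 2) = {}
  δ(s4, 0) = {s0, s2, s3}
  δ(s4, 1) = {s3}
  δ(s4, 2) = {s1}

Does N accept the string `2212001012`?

Start: {s0}
read 2: {s1, s3}
read 2: {s0, s1, s4}
read 1: {s2, s3}
read 2: {s4}
read 0: {s0, s2, s3}
read 0: {s1, s2, s3, s4}
read 1: {s1, s2, s3, s4}
read 0: {s0, s1, s2, s3, s4}
read 1: {s1, s2, s3, s4}
read 2: {s0, s1, s4}
Reachable ∩ accepting = {} — empty.

rejected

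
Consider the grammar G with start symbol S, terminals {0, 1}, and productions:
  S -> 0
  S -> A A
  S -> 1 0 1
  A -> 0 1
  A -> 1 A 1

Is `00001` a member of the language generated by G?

no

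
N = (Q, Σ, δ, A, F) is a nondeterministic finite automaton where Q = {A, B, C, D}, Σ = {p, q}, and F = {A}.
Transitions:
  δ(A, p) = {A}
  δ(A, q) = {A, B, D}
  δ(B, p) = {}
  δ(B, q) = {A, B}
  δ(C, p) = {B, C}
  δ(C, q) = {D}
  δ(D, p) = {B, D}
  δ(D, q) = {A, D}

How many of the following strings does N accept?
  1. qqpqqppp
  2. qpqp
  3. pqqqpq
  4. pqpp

4

qqpqqppp: accepted
qpqp: accepted
pqqqpq: accepted
pqpp: accepted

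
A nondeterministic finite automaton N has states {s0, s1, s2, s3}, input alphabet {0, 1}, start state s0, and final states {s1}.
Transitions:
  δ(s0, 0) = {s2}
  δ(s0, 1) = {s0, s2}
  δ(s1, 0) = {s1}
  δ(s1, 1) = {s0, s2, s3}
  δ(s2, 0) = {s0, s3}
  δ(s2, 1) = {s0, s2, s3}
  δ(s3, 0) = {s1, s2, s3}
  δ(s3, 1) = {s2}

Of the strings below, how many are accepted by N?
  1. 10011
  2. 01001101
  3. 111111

10011: rejected
01001101: rejected
111111: rejected

0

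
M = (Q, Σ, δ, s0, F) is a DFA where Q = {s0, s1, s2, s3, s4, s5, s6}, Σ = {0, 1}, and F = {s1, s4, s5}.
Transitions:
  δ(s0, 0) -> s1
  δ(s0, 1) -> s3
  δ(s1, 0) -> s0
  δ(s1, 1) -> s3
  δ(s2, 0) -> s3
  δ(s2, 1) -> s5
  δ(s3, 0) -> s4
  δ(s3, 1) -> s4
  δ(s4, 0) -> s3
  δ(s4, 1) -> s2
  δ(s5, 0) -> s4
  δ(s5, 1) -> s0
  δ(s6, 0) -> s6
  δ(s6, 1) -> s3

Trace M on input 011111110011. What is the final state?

s5

s0 --0--> s1
s1 --1--> s3
s3 --1--> s4
s4 --1--> s2
s2 --1--> s5
s5 --1--> s0
s0 --1--> s3
s3 --1--> s4
s4 --0--> s3
s3 --0--> s4
s4 --1--> s2
s2 --1--> s5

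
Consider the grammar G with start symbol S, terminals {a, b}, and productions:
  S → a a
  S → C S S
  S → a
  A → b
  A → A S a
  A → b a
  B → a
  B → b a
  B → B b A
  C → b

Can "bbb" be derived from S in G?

no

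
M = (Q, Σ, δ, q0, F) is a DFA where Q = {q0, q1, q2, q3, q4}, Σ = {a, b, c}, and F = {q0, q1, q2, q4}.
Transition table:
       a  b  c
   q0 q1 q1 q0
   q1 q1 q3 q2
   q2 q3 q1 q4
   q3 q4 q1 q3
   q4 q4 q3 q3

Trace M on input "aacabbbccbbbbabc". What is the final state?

q3

q0 --a--> q1
q1 --a--> q1
q1 --c--> q2
q2 --a--> q3
q3 --b--> q1
q1 --b--> q3
q3 --b--> q1
q1 --c--> q2
q2 --c--> q4
q4 --b--> q3
q3 --b--> q1
q1 --b--> q3
q3 --b--> q1
q1 --a--> q1
q1 --b--> q3
q3 --c--> q3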